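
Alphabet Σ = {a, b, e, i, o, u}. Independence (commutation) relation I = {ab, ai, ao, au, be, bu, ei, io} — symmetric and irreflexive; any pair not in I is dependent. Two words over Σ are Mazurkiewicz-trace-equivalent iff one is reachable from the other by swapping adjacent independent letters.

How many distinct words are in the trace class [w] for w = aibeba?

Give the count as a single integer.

piece 0:a — minimal
piece 1:i — minimal
piece 2:b rests on {1:i}
piece 3:e rests on {0:a}
piece 4:b rests on {2:b}
piece 5:a rests on {3:e}
minimal pieces: {0:a, 1:i}
ways to finish when only these pieces remain (= sum over removing one remaining piece with nothing left below it):
  1 left: {4}→1  {5}→1
  2 left: {2,4}→1  {3,5}→1  {4,5}→2
  3 left: {0,3,5}→1  {1,2,4}→1  {2,4,5}→3  {3,4,5}→3
  4 left: {0,3,4,5}→4  {1,2,4,5}→4  {2,3,4,5}→6
  placing 0:a first → 10 extensions
  placing 1:i first → 10 extensions
total linear extensions = 20

20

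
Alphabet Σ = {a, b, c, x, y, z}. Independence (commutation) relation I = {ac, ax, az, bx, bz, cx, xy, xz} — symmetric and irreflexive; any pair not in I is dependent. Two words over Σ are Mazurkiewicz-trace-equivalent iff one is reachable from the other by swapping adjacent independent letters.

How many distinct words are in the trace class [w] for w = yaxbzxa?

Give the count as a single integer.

84

#0=y has no predecessor
#1=a depends on [0:y]
#2=x has no predecessor
#3=b depends on [1:a]
#4=z depends on [0:y]
#5=x depends on [2:x]
#6=a depends on [3:b]
sources: [0:y, 2:x]
N(rest) = Σ N(rest − s) over sources s of rest; N(one piece) = 1:
  size 1 → [4]=1  [5]=1  [6]=1
  size 2 → [2,5]=1  [3,6]=1  [4,5]=2  [4,6]=2  [5,6]=2
  size 3 → [1,3,6]=1  [2,4,5]=3  [2,5,6]=3  [3,4,6]=3  [3,5,6]=3  [4,5,6]=6
  size 4 → [1,3,4,6]=4  [1,3,5,6]=4  [2,3,5,6]=6  [2,4,5,6]=12  [3,4,5,6]=12
  size 5 → [0,1,3,4,6]=4  [1,2,3,5,6]=10  [1,3,4,5,6]=20  [2,3,4,5,6]=30
  first=0(y) contributes 60
  first=2(x) contributes 24
|[w]| = 84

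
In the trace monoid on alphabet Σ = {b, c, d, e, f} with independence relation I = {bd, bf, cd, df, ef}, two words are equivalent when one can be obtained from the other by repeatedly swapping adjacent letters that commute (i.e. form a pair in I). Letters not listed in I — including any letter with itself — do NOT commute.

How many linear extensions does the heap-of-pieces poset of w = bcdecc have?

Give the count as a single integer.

3

#0=b has no predecessor
#1=c depends on [0:b]
#2=d has no predecessor
#3=e depends on [1:c, 2:d]
#4=c depends on [3:e]
#5=c depends on [4:c]
sources: [0:b, 2:d]
N(rest) = Σ N(rest − s) over sources s of rest; N(one piece) = 1:
  size 1 → [5]=1
  size 2 → [4,5]=1
  size 3 → [3,4,5]=1
  size 4 → [1,3,4,5]=1  [2,3,4,5]=1
  first=0(b) contributes 2
  first=2(d) contributes 1
|[w]| = 3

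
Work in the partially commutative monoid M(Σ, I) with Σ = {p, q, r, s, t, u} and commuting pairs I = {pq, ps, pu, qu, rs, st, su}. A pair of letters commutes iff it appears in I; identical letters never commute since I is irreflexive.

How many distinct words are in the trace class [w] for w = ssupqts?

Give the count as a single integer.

#0=s has no predecessor
#1=s depends on [0:s]
#2=u has no predecessor
#3=p has no predecessor
#4=q depends on [1:s]
#5=t depends on [2:u, 3:p, 4:q]
#6=s depends on [4:q]
sources: [0:s, 2:u, 3:p]
N(rest) = Σ N(rest − s) over sources s of rest; N(one piece) = 1:
  size 1 → [5]=1  [6]=1
  size 2 → [2,5]=1  [3,5]=1  [5,6]=2
  size 3 → [2,3,5]=2  [2,5,6]=3  [3,5,6]=3  [4,5,6]=2
  size 4 → [1,4,5,6]=2  [2,3,5,6]=8  [2,4,5,6]=5  [3,4,5,6]=5
  size 5 → [0,1,4,5,6]=2  [1,2,4,5,6]=7  [1,3,4,5,6]=7  [2,3,4,5,6]=18
  first=0(s) contributes 32
  first=2(u) contributes 9
  first=3(p) contributes 9
|[w]| = 50

50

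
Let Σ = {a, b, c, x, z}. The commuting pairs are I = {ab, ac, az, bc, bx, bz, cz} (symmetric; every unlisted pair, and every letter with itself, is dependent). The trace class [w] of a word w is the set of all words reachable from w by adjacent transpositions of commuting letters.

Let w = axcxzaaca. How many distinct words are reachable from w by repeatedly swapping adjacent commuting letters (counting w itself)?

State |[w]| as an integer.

20

#0=a has no predecessor
#1=x depends on [0:a]
#2=c depends on [1:x]
#3=x depends on [2:c]
#4=z depends on [3:x]
#5=a depends on [3:x]
#6=a depends on [5:a]
#7=c depends on [3:x]
#8=a depends on [6:a]
sources: [0:a]
N(rest) = Σ N(rest − s) over sources s of rest; N(one piece) = 1:
  size 1 → [4]=1  [7]=1  [8]=1
  size 2 → [4,7]=2  [4,8]=2  [6,8]=1  [7,8]=2
  size 3 → [4,6,8]=3  [4,7,8]=6  [5,6,8]=1  [6,7,8]=3
  size 4 → [4,5,6,8]=4  [4,6,7,8]=12  [5,6,7,8]=4
  size 5 → [4,5,6,7,8]=20
  size 6 → [3,4,5,6,7,8]=20
  size 7 → [2,3,4,5,6,7,8]=20
  first=0(a) contributes 20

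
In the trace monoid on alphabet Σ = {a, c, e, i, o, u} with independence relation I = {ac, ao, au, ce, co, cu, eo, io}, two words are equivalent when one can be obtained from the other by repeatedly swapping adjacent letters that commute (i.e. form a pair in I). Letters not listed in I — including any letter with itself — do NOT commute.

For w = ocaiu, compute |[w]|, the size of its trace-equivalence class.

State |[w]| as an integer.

#0=o has no predecessor
#1=c has no predecessor
#2=a has no predecessor
#3=i depends on [1:c, 2:a]
#4=u depends on [0:o, 3:i]
sources: [0:o, 1:c, 2:a]
N(rest) = Σ N(rest − s) over sources s of rest; N(one piece) = 1:
  size 1 → [4]=1
  size 2 → [0,4]=1  [3,4]=1
  size 3 → [0,3,4]=2  [1,3,4]=1  [2,3,4]=1
  first=0(o) contributes 2
  first=1(c) contributes 3
  first=2(a) contributes 3
|[w]| = 8

8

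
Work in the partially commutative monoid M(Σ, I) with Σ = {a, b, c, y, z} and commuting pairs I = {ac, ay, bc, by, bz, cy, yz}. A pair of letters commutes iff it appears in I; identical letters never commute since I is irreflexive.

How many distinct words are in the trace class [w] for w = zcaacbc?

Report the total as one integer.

20

0(z) covers ∅
1(c) covers 0:z
2(a) covers 0:z
3(a) covers 2:a
4(c) covers 1:c
5(b) covers 3:a
6(c) covers 4:c
floor of heap: 0:z
completions by unplaced set U, small U first (add the entries for U minus each lowest piece of U):
  |U|=1: {5}:1  {6}:1
  |U|=2: {3,5}:1  {4,6}:1  {5,6}:2
  |U|=3: {1,4,6}:1  {2,3,5}:1  {3,5,6}:3  {4,5,6}:3
  |U|=4: {1,4,5,6}:4  {2,3,5,6}:4  {3,4,5,6}:6
  |U|=5: {1,3,4,5,6}:10  {2,3,4,5,6}:10
  start at 0(z): 20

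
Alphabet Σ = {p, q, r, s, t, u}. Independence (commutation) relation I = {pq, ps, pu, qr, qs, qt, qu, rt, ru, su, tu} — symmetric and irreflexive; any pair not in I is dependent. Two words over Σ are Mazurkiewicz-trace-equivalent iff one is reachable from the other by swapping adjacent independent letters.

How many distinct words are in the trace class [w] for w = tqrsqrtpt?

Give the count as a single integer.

0(t) covers ∅
1(q) covers ∅
2(r) covers ∅
3(s) covers 0:t, 2:r
4(q) covers 1:q
5(r) covers 3:s
6(t) covers 3:s
7(p) covers 5:r, 6:t
8(t) covers 7:p
floor of heap: 0:t, 1:q, 2:r
completions by unplaced set U, small U first (add the entries for U minus each lowest piece of U):
  |U|=1: {4}:1  {8}:1
  |U|=2: {1,4}:1  {4,8}:2  {7,8}:1
  |U|=3: {1,4,8}:3  {4,7,8}:3  {5,7,8}:1  {6,7,8}:1
  |U|=4: {1,4,7,8}:6  {4,5,7,8}:4  {4,6,7,8}:4  {5,6,7,8}:2
  |U|=5: {1,4,5,7,8}:10  {1,4,6,7,8}:10  {3,5,6,7,8}:2  {4,5,6,7,8}:10
  |U|=6: {0,3,5,6,7,8}:2  {1,4,5,6,7,8}:30  {2,3,5,6,7,8}:2  {3,4,5,6,7,8}:12
  |U|=7: {0,2,3,5,6,7,8}:4  {0,3,4,5,6,7,8}:14  {1,3,4,5,6,7,8}:42  {2,3,4,5,6,7,8}:14
  start at 0(t): 56
  start at 1(q): 32
  start at 2(r): 56
sum over floor = 144

144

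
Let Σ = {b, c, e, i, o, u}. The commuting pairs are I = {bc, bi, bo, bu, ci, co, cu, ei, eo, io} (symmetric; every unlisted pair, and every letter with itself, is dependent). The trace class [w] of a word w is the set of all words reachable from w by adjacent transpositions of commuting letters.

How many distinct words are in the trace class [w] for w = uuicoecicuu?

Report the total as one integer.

627

#0=u has no predecessor
#1=u depends on [0:u]
#2=i depends on [1:u]
#3=c has no predecessor
#4=o depends on [1:u]
#5=e depends on [1:u, 3:c]
#6=c depends on [5:e]
#7=i depends on [2:i]
#8=c depends on [6:c]
#9=u depends on [4:o, 5:e, 7:i]
#10=u depends on [9:u]
sources: [0:u, 3:c]
N(rest) = Σ N(rest − s) over sources s of rest; N(one piece) = 1:
  size 1 → [8]=1  [10]=1
  size 2 → [6,8]=1  [8,10]=2  [9,10]=1
  size 3 → [4,9,10]=1  [6,8,10]=3  [7,9,10]=1  [8,9,10]=3
  size 4 → [2,7,9,10]=1  [4,7,9,10]=2  [4,8,9,10]=4  [6,8,9,10]=6  [7,8,9,10]=4
  size 5 → [2,4,7,9,10]=3  [2,7,8,9,10]=5  [4,6,8,9,10]=10  [4,7,8,9,10]=10  [5,6,8,9,10]=6  [6,7,8,9,10]=10
  size 6 → [2,4,7,8,9,10]=18  [2,6,7,8,9,10]=15  [3,5,6,8,9,10]=6  [4,5,6,8,9,10]=16  [4,6,7,8,9,10]=30  [5,6,7,8,9,10]=16
  size 7 → [2,4,6,7,8,9,10]=63  [2,5,6,7,8,9,10]=31  [3,4,5,6,8,9,10]=22  [3,5,6,7,8,9,10]=22  [4,5,6,7,8,9,10]=62
  size 8 → [2,3,5,6,7,8,9,10]=53  [2,4,5,6,7,8,9,10]=156  [3,4,5,6,7,8,9,10]=106
  size 9 → [1,2,4,5,6,7,8,9,10]=156  [2,3,4,5,6,7,8,9,10]=315
  first=0(u) contributes 471
  first=3(c) contributes 156
|[w]| = 627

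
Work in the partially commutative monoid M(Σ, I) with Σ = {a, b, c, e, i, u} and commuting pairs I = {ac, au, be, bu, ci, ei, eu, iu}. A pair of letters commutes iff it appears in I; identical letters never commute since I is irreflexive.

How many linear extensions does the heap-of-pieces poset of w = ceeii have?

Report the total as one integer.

0(c) covers ∅
1(e) covers 0:c
2(e) covers 1:e
3(i) covers ∅
4(i) covers 3:i
floor of heap: 0:c, 3:i
completions by unplaced set U, small U first (add the entries for U minus each lowest piece of U):
  |U|=1: {2}:1  {4}:1
  |U|=2: {1,2}:1  {2,4}:2  {3,4}:1
  |U|=3: {0,1,2}:1  {1,2,4}:3  {2,3,4}:3
  start at 0(c): 6
  start at 3(i): 4
sum over floor = 10

10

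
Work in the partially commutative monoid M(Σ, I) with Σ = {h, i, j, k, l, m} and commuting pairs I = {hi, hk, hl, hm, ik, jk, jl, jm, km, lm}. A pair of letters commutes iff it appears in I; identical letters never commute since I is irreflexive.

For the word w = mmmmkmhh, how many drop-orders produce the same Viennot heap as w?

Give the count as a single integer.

168

drop 0:m onto floor
drop 1:m onto {0:m}
drop 2:m onto {1:m}
drop 3:m onto {2:m}
drop 4:k onto floor
drop 5:m onto {3:m}
drop 6:h onto floor
drop 7:h onto {6:h}
ground layer = {0:m, 4:k, 6:h}
drop-orders for the pieces not yet dropped (sum over which currently-grounded one goes next):
  1 to go: {4} 1  {5} 1  {7} 1
  2 to go: {3,5} 1  {4,5} 2  {4,7} 2  {5,7} 2  {6,7} 1
  3 to go: {2,3,5} 1  {3,4,5} 3  {3,5,7} 3  {4,5,7} 6  {4,6,7} 3  {5,6,7} 3
  4 to go: {1,2,3,5} 1  {2,3,4,5} 4  {2,3,5,7} 4  {3,4,5,7} 12  {3,5,6,7} 6  {4,5,6,7} 12
  5 to go: {0,1,2,3,5} 1  {1,2,3,4,5} 5  {1,2,3,5,7} 5  {2,3,4,5,7} 20  {2,3,5,6,7} 10  {3,4,5,6,7} 30
  6 to go: {0,1,2,3,4,5} 6  {0,1,2,3,5,7} 6  {1,2,3,4,5,7} 30  {1,2,3,5,6,7} 15  {2,3,4,5,6,7} 60
  if 0:m drops first: 105 orders
  if 4:k drops first: 21 orders
  if 6:h drops first: 42 orders
heap linearizations: 168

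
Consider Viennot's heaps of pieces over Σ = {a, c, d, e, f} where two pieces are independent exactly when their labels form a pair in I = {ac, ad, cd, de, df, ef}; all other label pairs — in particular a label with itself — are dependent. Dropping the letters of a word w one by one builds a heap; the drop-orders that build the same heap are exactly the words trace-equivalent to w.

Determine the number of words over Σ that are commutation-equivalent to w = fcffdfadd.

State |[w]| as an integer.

84

piece 0:f — minimal
piece 1:c rests on {0:f}
piece 2:f rests on {1:c}
piece 3:f rests on {2:f}
piece 4:d — minimal
piece 5:f rests on {3:f}
piece 6:a rests on {5:f}
piece 7:d rests on {4:d}
piece 8:d rests on {7:d}
minimal pieces: {0:f, 4:d}
ways to finish when only these pieces remain (= sum over removing one remaining piece with nothing left below it):
  1 left: {6}→1  {8}→1
  2 left: {5,6}→1  {6,8}→2  {7,8}→1
  3 left: {3,5,6}→1  {4,7,8}→1  {5,6,8}→3  {6,7,8}→3
  4 left: {2,3,5,6}→1  {3,5,6,8}→4  {4,6,7,8}→4  {5,6,7,8}→6
  5 left: {1,2,3,5,6}→1  {2,3,5,6,8}→5  {3,5,6,7,8}→10  {4,5,6,7,8}→10
  6 left: {0,1,2,3,5,6}→1  {1,2,3,5,6,8}→6  {2,3,5,6,7,8}→15  {3,4,5,6,7,8}→20
  7 left: {0,1,2,3,5,6,8}→7  {1,2,3,5,6,7,8}→21  {2,3,4,5,6,7,8}→35
  placing 0:f first → 56 extensions
  placing 4:d first → 28 extensions
total linear extensions = 84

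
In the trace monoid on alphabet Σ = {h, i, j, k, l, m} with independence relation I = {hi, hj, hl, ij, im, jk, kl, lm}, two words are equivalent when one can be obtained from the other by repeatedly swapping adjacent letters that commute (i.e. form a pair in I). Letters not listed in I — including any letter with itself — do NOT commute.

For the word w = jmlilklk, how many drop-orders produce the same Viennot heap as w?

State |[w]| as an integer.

drop 0:j onto floor
drop 1:m onto {0:j}
drop 2:l onto {0:j}
drop 3:i onto {2:l}
drop 4:l onto {3:i}
drop 5:k onto {1:m, 3:i}
drop 6:l onto {4:l}
drop 7:k onto {5:k}
ground layer = {0:j}
drop-orders for the pieces not yet dropped (sum over which currently-grounded one goes next):
  1 to go: {6} 1  {7} 1
  2 to go: {4,6} 1  {5,7} 1  {6,7} 2
  3 to go: {1,5,7} 1  {4,6,7} 3  {5,6,7} 3
  4 to go: {1,5,6,7} 4  {4,5,6,7} 6
  5 to go: {1,4,5,6,7} 10  {3,4,5,6,7} 6
  6 to go: {1,3,4,5,6,7} 16  {2,3,4,5,6,7} 6
  if 0:j drops first: 22 orders

22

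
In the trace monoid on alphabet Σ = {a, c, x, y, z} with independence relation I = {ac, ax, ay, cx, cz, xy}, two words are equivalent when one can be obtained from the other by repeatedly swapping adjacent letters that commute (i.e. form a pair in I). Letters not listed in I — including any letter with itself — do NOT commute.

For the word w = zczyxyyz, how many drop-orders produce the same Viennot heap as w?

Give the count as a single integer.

13

piece 0:z — minimal
piece 1:c — minimal
piece 2:z rests on {0:z}
piece 3:y rests on {1:c, 2:z}
piece 4:x rests on {2:z}
piece 5:y rests on {3:y}
piece 6:y rests on {5:y}
piece 7:z rests on {4:x, 6:y}
minimal pieces: {0:z, 1:c}
ways to finish when only these pieces remain (= sum over removing one remaining piece with nothing left below it):
  1 left: {7}→1
  2 left: {4,7}→1  {6,7}→1
  3 left: {4,6,7}→2  {5,6,7}→1
  4 left: {3,5,6,7}→1  {4,5,6,7}→3
  5 left: {1,3,5,6,7}→1  {3,4,5,6,7}→4
  6 left: {1,3,4,5,6,7}→5  {2,3,4,5,6,7}→4
  placing 0:z first → 9 extensions
  placing 1:c first → 4 extensions
total linear extensions = 13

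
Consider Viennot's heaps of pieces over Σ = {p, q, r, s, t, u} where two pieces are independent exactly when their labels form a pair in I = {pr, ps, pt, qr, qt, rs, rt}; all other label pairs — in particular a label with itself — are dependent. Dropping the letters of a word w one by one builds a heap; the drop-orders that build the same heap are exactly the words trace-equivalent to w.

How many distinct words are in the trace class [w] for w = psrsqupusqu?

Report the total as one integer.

15

#0=p has no predecessor
#1=s has no predecessor
#2=r has no predecessor
#3=s depends on [1:s]
#4=q depends on [0:p, 3:s]
#5=u depends on [2:r, 4:q]
#6=p depends on [5:u]
#7=u depends on [6:p]
#8=s depends on [7:u]
#9=q depends on [8:s]
#10=u depends on [9:q]
sources: [0:p, 1:s, 2:r]
N(rest) = Σ N(rest − s) over sources s of rest; N(one piece) = 1:
  size 1 → [10]=1
  size 2 → [9,10]=1
  size 3 → [8,9,10]=1
  size 4 → [7,8,9,10]=1
  size 5 → [6,7,8,9,10]=1
  size 6 → [5,6,7,8,9,10]=1
  size 7 → [2,5,6,7,8,9,10]=1  [4,5,6,7,8,9,10]=1
  size 8 → [0,4,5,6,7,8,9,10]=1  [2,4,5,6,7,8,9,10]=2  [3,4,5,6,7,8,9,10]=1
  size 9 → [0,2,4,5,6,7,8,9,10]=3  [0,3,4,5,6,7,8,9,10]=2  [1,3,4,5,6,7,8,9,10]=1  [2,3,4,5,6,7,8,9,10]=3
  first=0(p) contributes 4
  first=1(s) contributes 8
  first=2(r) contributes 3
|[w]| = 15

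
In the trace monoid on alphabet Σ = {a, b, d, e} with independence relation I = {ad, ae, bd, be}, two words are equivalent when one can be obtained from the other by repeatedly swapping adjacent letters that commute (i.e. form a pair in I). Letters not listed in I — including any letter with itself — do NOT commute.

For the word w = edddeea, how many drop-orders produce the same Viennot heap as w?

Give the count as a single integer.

#0=e has no predecessor
#1=d depends on [0:e]
#2=d depends on [1:d]
#3=d depends on [2:d]
#4=e depends on [3:d]
#5=e depends on [4:e]
#6=a has no predecessor
sources: [0:e, 6:a]
N(rest) = Σ N(rest − s) over sources s of rest; N(one piece) = 1:
  size 1 → [5]=1  [6]=1
  size 2 → [4,5]=1  [5,6]=2
  size 3 → [3,4,5]=1  [4,5,6]=3
  size 4 → [2,3,4,5]=1  [3,4,5,6]=4
  size 5 → [1,2,3,4,5]=1  [2,3,4,5,6]=5
  first=0(e) contributes 6
  first=6(a) contributes 1
|[w]| = 7

7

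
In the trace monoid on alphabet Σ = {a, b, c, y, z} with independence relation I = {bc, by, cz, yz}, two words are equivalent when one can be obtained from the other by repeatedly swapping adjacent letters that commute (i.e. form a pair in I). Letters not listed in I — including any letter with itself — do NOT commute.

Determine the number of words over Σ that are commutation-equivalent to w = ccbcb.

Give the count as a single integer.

10

drop 0:c onto floor
drop 1:c onto {0:c}
drop 2:b onto floor
drop 3:c onto {1:c}
drop 4:b onto {2:b}
ground layer = {0:c, 2:b}
drop-orders for the pieces not yet dropped (sum over which currently-grounded one goes next):
  1 to go: {3} 1  {4} 1
  2 to go: {1,3} 1  {2,4} 1  {3,4} 2
  3 to go: {0,1,3} 1  {1,3,4} 3  {2,3,4} 3
  if 0:c drops first: 6 orders
  if 2:b drops first: 4 orders
heap linearizations: 10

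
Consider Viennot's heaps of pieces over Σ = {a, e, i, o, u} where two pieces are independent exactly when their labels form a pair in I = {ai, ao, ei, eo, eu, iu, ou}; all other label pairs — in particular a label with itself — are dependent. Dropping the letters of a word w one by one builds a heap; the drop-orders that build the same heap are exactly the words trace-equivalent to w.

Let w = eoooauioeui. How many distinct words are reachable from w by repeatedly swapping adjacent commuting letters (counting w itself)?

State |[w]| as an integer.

0(e) covers ∅
1(o) covers ∅
2(o) covers 1:o
3(o) covers 2:o
4(a) covers 0:e
5(u) covers 4:a
6(i) covers 3:o
7(o) covers 6:i
8(e) covers 4:a
9(u) covers 5:u
10(i) covers 7:o
floor of heap: 0:e, 1:o
completions by unplaced set U, small U first (add the entries for U minus each lowest piece of U):
  |U|=1: {8}:1  {9}:1  {10}:1
  |U|=2: {5,9}:1  {7,10}:1  {8,9}:2  {8,10}:2  {9,10}:2
  |U|=3: {5,8,9}:3  {5,9,10}:3  {6,7,10}:1  {7,8,10}:3  {7,9,10}:3  {8,9,10}:6
  |U|=4: {3,6,7,10}:1  {4,5,8,9}:3  {5,7,9,10}:6  {5,8,9,10}:12  {6,7,8,10}:4  {6,7,9,10}:4  {7,8,9,10}:12
  |U|=5: {0,4,5,8,9}:3  {2,3,6,7,10}:1  {3,6,7,8,10}:5  {3,6,7,9,10}:5  {4,5,8,9,10}:15  {5,6,7,9,10}:10  {5,7,8,9,10}:30  {6,7,8,9,10}:20
  |U|=6: {0,4,5,8,9,10}:18  {1,2,3,6,7,10}:1  {2,3,6,7,8,10}:6  {2,3,6,7,9,10}:6  {3,5,6,7,9,10}:15  {3,6,7,8,9,10}:30  {4,5,7,8,9,10}:45  {5,6,7,8,9,10}:60
  |U|=7: {0,4,5,7,8,9,10}:63  {1,2,3,6,7,8,10}:7  {1,2,3,6,7,9,10}:7  {2,3,5,6,7,9,10}:21  {2,3,6,7,8,9,10}:42  {3,5,6,7,8,9,10}:105  {4,5,6,7,8,9,10}:105
  |U|=8: {0,4,5,6,7,8,9,10}:168  {1,2,3,5,6,7,9,10}:28  {1,2,3,6,7,8,9,10}:56  {2,3,5,6,7,8,9,10}:168  {3,4,5,6,7,8,9,10}:210
  |U|=9: {0,3,4,5,6,7,8,9,10}:378  {1,2,3,5,6,7,8,9,10}:252  {2,3,4,5,6,7,8,9,10}:378
  start at 0(e): 630
  start at 1(o): 756
sum over floor = 1386

1386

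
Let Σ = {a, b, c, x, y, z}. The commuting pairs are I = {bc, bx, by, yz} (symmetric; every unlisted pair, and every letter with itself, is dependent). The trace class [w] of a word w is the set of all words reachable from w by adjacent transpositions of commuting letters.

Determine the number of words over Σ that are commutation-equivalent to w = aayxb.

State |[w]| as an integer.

#0=a has no predecessor
#1=a depends on [0:a]
#2=y depends on [1:a]
#3=x depends on [2:y]
#4=b depends on [1:a]
sources: [0:a]
N(rest) = Σ N(rest − s) over sources s of rest; N(one piece) = 1:
  size 1 → [3]=1  [4]=1
  size 2 → [2,3]=1  [3,4]=2
  size 3 → [2,3,4]=3
  first=0(a) contributes 3

3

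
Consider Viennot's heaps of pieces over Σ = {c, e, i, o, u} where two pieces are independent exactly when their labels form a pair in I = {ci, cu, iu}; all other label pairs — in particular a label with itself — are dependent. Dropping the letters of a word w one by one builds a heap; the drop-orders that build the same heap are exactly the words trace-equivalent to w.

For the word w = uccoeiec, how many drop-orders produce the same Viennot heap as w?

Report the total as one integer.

3

0(u) covers ∅
1(c) covers ∅
2(c) covers 1:c
3(o) covers 0:u, 2:c
4(e) covers 3:o
5(i) covers 4:e
6(e) covers 5:i
7(c) covers 6:e
floor of heap: 0:u, 1:c
completions by unplaced set U, small U first (add the entries for U minus each lowest piece of U):
  |U|=1: {7}:1
  |U|=2: {6,7}:1
  |U|=3: {5,6,7}:1
  |U|=4: {4,5,6,7}:1
  |U|=5: {3,4,5,6,7}:1
  |U|=6: {0,3,4,5,6,7}:1  {2,3,4,5,6,7}:1
  start at 0(u): 1
  start at 1(c): 2
sum over floor = 3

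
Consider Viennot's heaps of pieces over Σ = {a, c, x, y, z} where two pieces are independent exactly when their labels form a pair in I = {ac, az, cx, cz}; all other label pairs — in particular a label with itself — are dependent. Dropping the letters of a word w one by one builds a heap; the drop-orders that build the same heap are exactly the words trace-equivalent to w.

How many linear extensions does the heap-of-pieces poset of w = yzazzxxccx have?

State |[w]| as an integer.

144

piece 0:y — minimal
piece 1:z rests on {0:y}
piece 2:a rests on {0:y}
piece 3:z rests on {1:z}
piece 4:z rests on {3:z}
piece 5:x rests on {2:a, 4:z}
piece 6:x rests on {5:x}
piece 7:c rests on {0:y}
piece 8:c rests on {7:c}
piece 9:x rests on {6:x}
minimal pieces: {0:y}
ways to finish when only these pieces remain (= sum over removing one remaining piece with nothing left below it):
  1 left: {8}→1  {9}→1
  2 left: {6,9}→1  {7,8}→1  {8,9}→2
  3 left: {5,6,9}→1  {6,8,9}→3  {7,8,9}→3
  4 left: {2,5,6,9}→1  {4,5,6,9}→1  {5,6,8,9}→4  {6,7,8,9}→6
  5 left: {2,4,5,6,9}→2  {2,5,6,8,9}→5  {3,4,5,6,9}→1  {4,5,6,8,9}→5  {5,6,7,8,9}→10
  6 left: {1,3,4,5,6,9}→1  {2,3,4,5,6,9}→3  {2,4,5,6,8,9}→12  {2,5,6,7,8,9}→15  {3,4,5,6,8,9}→6  {4,5,6,7,8,9}→15
  7 left: {1,2,3,4,5,6,9}→4  {1,3,4,5,6,8,9}→7  {2,3,4,5,6,8,9}→21  {2,4,5,6,7,8,9}→42  {3,4,5,6,7,8,9}→21
  8 left: {1,2,3,4,5,6,8,9}→32  {1,3,4,5,6,7,8,9}→28  {2,3,4,5,6,7,8,9}→84
  placing 0:y first → 144 extensions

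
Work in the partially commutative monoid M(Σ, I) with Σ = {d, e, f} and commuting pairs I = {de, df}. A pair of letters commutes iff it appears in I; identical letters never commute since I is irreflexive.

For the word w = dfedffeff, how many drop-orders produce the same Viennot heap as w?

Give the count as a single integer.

#0=d has no predecessor
#1=f has no predecessor
#2=e depends on [1:f]
#3=d depends on [0:d]
#4=f depends on [2:e]
#5=f depends on [4:f]
#6=e depends on [5:f]
#7=f depends on [6:e]
#8=f depends on [7:f]
sources: [0:d, 1:f]
N(rest) = Σ N(rest − s) over sources s of rest; N(one piece) = 1:
  size 1 → [3]=1  [8]=1
  size 2 → [0,3]=1  [3,8]=2  [7,8]=1
  size 3 → [0,3,8]=3  [3,7,8]=3  [6,7,8]=1
  size 4 → [0,3,7,8]=6  [3,6,7,8]=4  [5,6,7,8]=1
  size 5 → [0,3,6,7,8]=10  [3,5,6,7,8]=5  [4,5,6,7,8]=1
  size 6 → [0,3,5,6,7,8]=15  [2,4,5,6,7,8]=1  [3,4,5,6,7,8]=6
  size 7 → [0,3,4,5,6,7,8]=21  [1,2,4,5,6,7,8]=1  [2,3,4,5,6,7,8]=7
  first=0(d) contributes 8
  first=1(f) contributes 28
|[w]| = 36

36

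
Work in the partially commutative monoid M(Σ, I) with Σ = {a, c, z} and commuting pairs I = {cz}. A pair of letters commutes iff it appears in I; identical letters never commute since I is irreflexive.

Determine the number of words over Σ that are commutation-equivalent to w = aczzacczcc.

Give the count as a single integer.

15

drop 0:a onto floor
drop 1:c onto {0:a}
drop 2:z onto {0:a}
drop 3:z onto {2:z}
drop 4:a onto {1:c, 3:z}
drop 5:c onto {4:a}
drop 6:c onto {5:c}
drop 7:z onto {4:a}
drop 8:c onto {6:c}
drop 9:c onto {8:c}
ground layer = {0:a}
drop-orders for the pieces not yet dropped (sum over which currently-grounded one goes next):
  1 to go: {7} 1  {9} 1
  2 to go: {7,9} 2  {8,9} 1
  3 to go: {6,8,9} 1  {7,8,9} 3
  4 to go: {5,6,8,9} 1  {6,7,8,9} 4
  5 to go: {5,6,7,8,9} 5
  6 to go: {4,5,6,7,8,9} 5
  7 to go: {1,4,5,6,7,8,9} 5  {3,4,5,6,7,8,9} 5
  8 to go: {1,3,4,5,6,7,8,9} 10  {2,3,4,5,6,7,8,9} 5
  if 0:a drops first: 15 orders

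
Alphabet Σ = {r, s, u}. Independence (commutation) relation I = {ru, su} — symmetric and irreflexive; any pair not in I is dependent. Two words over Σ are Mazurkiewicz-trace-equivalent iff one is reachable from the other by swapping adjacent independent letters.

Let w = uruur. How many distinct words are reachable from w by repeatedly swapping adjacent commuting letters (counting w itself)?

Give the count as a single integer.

0(u) covers ∅
1(r) covers ∅
2(u) covers 0:u
3(u) covers 2:u
4(r) covers 1:r
floor of heap: 0:u, 1:r
completions by unplaced set U, small U first (add the entries for U minus each lowest piece of U):
  |U|=1: {3}:1  {4}:1
  |U|=2: {1,4}:1  {2,3}:1  {3,4}:2
  |U|=3: {0,2,3}:1  {1,3,4}:3  {2,3,4}:3
  start at 0(u): 6
  start at 1(r): 4
sum over floor = 10

10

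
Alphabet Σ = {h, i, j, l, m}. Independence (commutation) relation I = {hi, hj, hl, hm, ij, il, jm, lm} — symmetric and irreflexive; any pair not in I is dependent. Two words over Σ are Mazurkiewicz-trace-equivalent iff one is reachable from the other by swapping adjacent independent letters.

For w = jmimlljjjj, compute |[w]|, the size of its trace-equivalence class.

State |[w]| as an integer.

0(j) covers ∅
1(m) covers ∅
2(i) covers 1:m
3(m) covers 2:i
4(l) covers 0:j
5(l) covers 4:l
6(j) covers 5:l
7(j) covers 6:j
8(j) covers 7:j
9(j) covers 8:j
floor of heap: 0:j, 1:m
completions by unplaced set U, small U first (add the entries for U minus each lowest piece of U):
  |U|=1: {3}:1  {9}:1
  |U|=2: {2,3}:1  {3,9}:2  {8,9}:1
  |U|=3: {1,2,3}:1  {2,3,9}:3  {3,8,9}:3  {7,8,9}:1
  |U|=4: {1,2,3,9}:4  {2,3,8,9}:6  {3,7,8,9}:4  {6,7,8,9}:1
  |U|=5: {1,2,3,8,9}:10  {2,3,7,8,9}:10  {3,6,7,8,9}:5  {5,6,7,8,9}:1
  |U|=6: {1,2,3,7,8,9}:20  {2,3,6,7,8,9}:15  {3,5,6,7,8,9}:6  {4,5,6,7,8,9}:1
  |U|=7: {0,4,5,6,7,8,9}:1  {1,2,3,6,7,8,9}:35  {2,3,5,6,7,8,9}:21  {3,4,5,6,7,8,9}:7
  |U|=8: {0,3,4,5,6,7,8,9}:8  {1,2,3,5,6,7,8,9}:56  {2,3,4,5,6,7,8,9}:28
  start at 0(j): 84
  start at 1(m): 36
sum over floor = 120

120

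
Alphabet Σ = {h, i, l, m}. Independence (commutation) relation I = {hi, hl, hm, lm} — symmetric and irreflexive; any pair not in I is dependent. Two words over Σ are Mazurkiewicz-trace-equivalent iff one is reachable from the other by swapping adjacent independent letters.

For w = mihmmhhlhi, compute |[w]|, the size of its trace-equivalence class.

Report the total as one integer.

#0=m has no predecessor
#1=i depends on [0:m]
#2=h has no predecessor
#3=m depends on [1:i]
#4=m depends on [3:m]
#5=h depends on [2:h]
#6=h depends on [5:h]
#7=l depends on [1:i]
#8=h depends on [6:h]
#9=i depends on [4:m, 7:l]
sources: [0:m, 2:h]
N(rest) = Σ N(rest − s) over sources s of rest; N(one piece) = 1:
  size 1 → [8]=1  [9]=1
  size 2 → [4,9]=1  [6,8]=1  [7,9]=1  [8,9]=2
  size 3 → [3,4,9]=1  [4,7,9]=2  [4,8,9]=3  [5,6,8]=1  [6,8,9]=3  [7,8,9]=3
  size 4 → [2,5,6,8]=1  [3,4,7,9]=3  [3,4,8,9]=4  [4,6,8,9]=6  [4,7,8,9]=8  [5,6,8,9]=4  [6,7,8,9]=6
  size 5 → [1,3,4,7,9]=3  [2,5,6,8,9]=5  [3,4,6,8,9]=10  [3,4,7,8,9]=15  [4,5,6,8,9]=10  [4,6,7,8,9]=20  [5,6,7,8,9]=10
  size 6 → [0,1,3,4,7,9]=3  [1,3,4,7,8,9]=18  [2,4,5,6,8,9]=15  [2,5,6,7,8,9]=15  [3,4,5,6,8,9]=20  [3,4,6,7,8,9]=45  [4,5,6,7,8,9]=40
  size 7 → [0,1,3,4,7,8,9]=21  [1,3,4,6,7,8,9]=63  [2,3,4,5,6,8,9]=35  [2,4,5,6,7,8,9]=70  [3,4,5,6,7,8,9]=105
  size 8 → [0,1,3,4,6,7,8,9]=84  [1,3,4,5,6,7,8,9]=168  [2,3,4,5,6,7,8,9]=210
  first=0(m) contributes 378
  first=2(h) contributes 252
|[w]| = 630

630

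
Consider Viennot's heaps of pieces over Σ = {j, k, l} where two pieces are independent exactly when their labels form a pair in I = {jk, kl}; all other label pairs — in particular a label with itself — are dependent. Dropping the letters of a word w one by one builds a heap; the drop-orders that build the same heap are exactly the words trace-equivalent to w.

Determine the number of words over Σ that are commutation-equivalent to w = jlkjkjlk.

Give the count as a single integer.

56

0(j) covers ∅
1(l) covers 0:j
2(k) covers ∅
3(j) covers 1:l
4(k) covers 2:k
5(j) covers 3:j
6(l) covers 5:j
7(k) covers 4:k
floor of heap: 0:j, 2:k
completions by unplaced set U, small U first (add the entries for U minus each lowest piece of U):
  |U|=1: {6}:1  {7}:1
  |U|=2: {4,7}:1  {5,6}:1  {6,7}:2
  |U|=3: {2,4,7}:1  {3,5,6}:1  {4,6,7}:3  {5,6,7}:3
  |U|=4: {1,3,5,6}:1  {2,4,6,7}:4  {3,5,6,7}:4  {4,5,6,7}:6
  |U|=5: {0,1,3,5,6}:1  {1,3,5,6,7}:5  {2,4,5,6,7}:10  {3,4,5,6,7}:10
  |U|=6: {0,1,3,5,6,7}:6  {1,3,4,5,6,7}:15  {2,3,4,5,6,7}:20
  start at 0(j): 35
  start at 2(k): 21
sum over floor = 56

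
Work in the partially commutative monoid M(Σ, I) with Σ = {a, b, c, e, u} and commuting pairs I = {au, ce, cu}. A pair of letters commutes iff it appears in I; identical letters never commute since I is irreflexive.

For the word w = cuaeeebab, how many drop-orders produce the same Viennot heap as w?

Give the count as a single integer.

3

#0=c has no predecessor
#1=u has no predecessor
#2=a depends on [0:c]
#3=e depends on [1:u, 2:a]
#4=e depends on [3:e]
#5=e depends on [4:e]
#6=b depends on [5:e]
#7=a depends on [6:b]
#8=b depends on [7:a]
sources: [0:c, 1:u]
N(rest) = Σ N(rest − s) over sources s of rest; N(one piece) = 1:
  size 1 → [8]=1
  size 2 → [7,8]=1
  size 3 → [6,7,8]=1
  size 4 → [5,6,7,8]=1
  size 5 → [4,5,6,7,8]=1
  size 6 → [3,4,5,6,7,8]=1
  size 7 → [1,3,4,5,6,7,8]=1  [2,3,4,5,6,7,8]=1
  first=0(c) contributes 2
  first=1(u) contributes 1
|[w]| = 3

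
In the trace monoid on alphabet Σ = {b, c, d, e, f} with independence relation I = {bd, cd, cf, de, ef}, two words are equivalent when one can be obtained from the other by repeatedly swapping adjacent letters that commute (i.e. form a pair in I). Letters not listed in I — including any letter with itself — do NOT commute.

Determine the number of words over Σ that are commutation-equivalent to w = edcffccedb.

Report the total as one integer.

0(e) covers ∅
1(d) covers ∅
2(c) covers 0:e
3(f) covers 1:d
4(f) covers 3:f
5(c) covers 2:c
6(c) covers 5:c
7(e) covers 6:c
8(d) covers 4:f
9(b) covers 4:f, 7:e
floor of heap: 0:e, 1:d
completions by unplaced set U, small U first (add the entries for U minus each lowest piece of U):
  |U|=1: {8}:1  {9}:1
  |U|=2: {7,9}:1  {8,9}:2
  |U|=3: {4,8,9}:2  {6,7,9}:1  {7,8,9}:3
  |U|=4: {3,4,8,9}:2  {4,7,8,9}:5  {5,6,7,9}:1  {6,7,8,9}:4
  |U|=5: {1,3,4,8,9}:2  {2,5,6,7,9}:1  {3,4,7,8,9}:7  {4,6,7,8,9}:9  {5,6,7,8,9}:5
  |U|=6: {0,2,5,6,7,9}:1  {1,3,4,7,8,9}:9  {2,5,6,7,8,9}:6  {3,4,6,7,8,9}:16  {4,5,6,7,8,9}:14
  |U|=7: {0,2,5,6,7,8,9}:7  {1,3,4,6,7,8,9}:25  {2,4,5,6,7,8,9}:20  {3,4,5,6,7,8,9}:30
  |U|=8: {0,2,4,5,6,7,8,9}:27  {1,3,4,5,6,7,8,9}:55  {2,3,4,5,6,7,8,9}:50
  start at 0(e): 105
  start at 1(d): 77
sum over floor = 182

182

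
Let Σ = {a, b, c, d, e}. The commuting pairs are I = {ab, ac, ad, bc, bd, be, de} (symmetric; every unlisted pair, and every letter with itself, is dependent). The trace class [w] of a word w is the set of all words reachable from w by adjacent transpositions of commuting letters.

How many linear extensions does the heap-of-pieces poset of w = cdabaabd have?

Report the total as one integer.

piece 0:c — minimal
piece 1:d rests on {0:c}
piece 2:a — minimal
piece 3:b — minimal
piece 4:a rests on {2:a}
piece 5:a rests on {4:a}
piece 6:b rests on {3:b}
piece 7:d rests on {1:d}
minimal pieces: {0:c, 2:a, 3:b}
ways to finish when only these pieces remain (= sum over removing one remaining piece with nothing left below it):
  1 left: {5}→1  {6}→1  {7}→1
  2 left: {1,7}→1  {3,6}→1  {4,5}→1  {5,6}→2  {5,7}→2  {6,7}→2
  3 left: {0,1,7}→1  {1,5,7}→3  {1,6,7}→3  {2,4,5}→1  {3,5,6}→3  {3,6,7}→3  {4,5,6}→3  {4,5,7}→3  {5,6,7}→6
  4 left: {0,1,5,7}→4  {0,1,6,7}→4  {1,3,6,7}→6  {1,4,5,7}→6  {1,5,6,7}→12  {2,4,5,6}→4  {2,4,5,7}→4  {3,4,5,6}→6  {3,5,6,7}→12  {4,5,6,7}→12
  5 left: {0,1,3,6,7}→10  {0,1,4,5,7}→10  {0,1,5,6,7}→20  {1,2,4,5,7}→10  {1,3,5,6,7}→30  {1,4,5,6,7}→30  {2,3,4,5,6}→10  {2,4,5,6,7}→20  {3,4,5,6,7}→30
  6 left: {0,1,2,4,5,7}→20  {0,1,3,5,6,7}→60  {0,1,4,5,6,7}→60  {1,2,4,5,6,7}→60  {1,3,4,5,6,7}→90  {2,3,4,5,6,7}→60
  placing 0:c first → 210 extensions
  placing 2:a first → 210 extensions
  placing 3:b first → 140 extensions
total linear extensions = 560

560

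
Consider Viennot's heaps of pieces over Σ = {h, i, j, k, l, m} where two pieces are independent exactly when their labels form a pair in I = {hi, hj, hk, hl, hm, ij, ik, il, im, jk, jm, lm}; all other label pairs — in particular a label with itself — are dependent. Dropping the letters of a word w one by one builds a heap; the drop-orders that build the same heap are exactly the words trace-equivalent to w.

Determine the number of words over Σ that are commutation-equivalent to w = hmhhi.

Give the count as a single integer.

piece 0:h — minimal
piece 1:m — minimal
piece 2:h rests on {0:h}
piece 3:h rests on {2:h}
piece 4:i — minimal
minimal pieces: {0:h, 1:m, 4:i}
ways to finish when only these pieces remain (= sum over removing one remaining piece with nothing left below it):
  1 left: {1}→1  {3}→1  {4}→1
  2 left: {1,3}→2  {1,4}→2  {2,3}→1  {3,4}→2
  3 left: {0,2,3}→1  {1,2,3}→3  {1,3,4}→6  {2,3,4}→3
  placing 0:h first → 12 extensions
  placing 1:m first → 4 extensions
  placing 4:i first → 4 extensions
total linear extensions = 20

20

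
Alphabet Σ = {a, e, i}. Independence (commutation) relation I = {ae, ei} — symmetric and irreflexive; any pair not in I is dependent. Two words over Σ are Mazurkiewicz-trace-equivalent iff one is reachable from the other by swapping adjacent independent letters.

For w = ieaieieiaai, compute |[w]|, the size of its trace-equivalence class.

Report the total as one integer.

165

#0=i has no predecessor
#1=e has no predecessor
#2=a depends on [0:i]
#3=i depends on [2:a]
#4=e depends on [1:e]
#5=i depends on [3:i]
#6=e depends on [4:e]
#7=i depends on [5:i]
#8=a depends on [7:i]
#9=a depends on [8:a]
#10=i depends on [9:a]
sources: [0:i, 1:e]
N(rest) = Σ N(rest − s) over sources s of rest; N(one piece) = 1:
  size 1 → [6]=1  [10]=1
  size 2 → [4,6]=1  [6,10]=2  [9,10]=1
  size 3 → [1,4,6]=1  [4,6,10]=3  [6,9,10]=3  [8,9,10]=1
  size 4 → [1,4,6,10]=4  [4,6,9,10]=6  [6,8,9,10]=4  [7,8,9,10]=1
  size 5 → [1,4,6,9,10]=10  [4,6,8,9,10]=10  [5,7,8,9,10]=1  [6,7,8,9,10]=5
  size 6 → [1,4,6,8,9,10]=20  [3,5,7,8,9,10]=1  [4,6,7,8,9,10]=15  [5,6,7,8,9,10]=6
  size 7 → [1,4,6,7,8,9,10]=35  [2,3,5,7,8,9,10]=1  [3,5,6,7,8,9,10]=7  [4,5,6,7,8,9,10]=21
  size 8 → [0,2,3,5,7,8,9,10]=1  [1,4,5,6,7,8,9,10]=56  [2,3,5,6,7,8,9,10]=8  [3,4,5,6,7,8,9,10]=28
  size 9 → [0,2,3,5,6,7,8,9,10]=9  [1,3,4,5,6,7,8,9,10]=84  [2,3,4,5,6,7,8,9,10]=36
  first=0(i) contributes 120
  first=1(e) contributes 45
|[w]| = 165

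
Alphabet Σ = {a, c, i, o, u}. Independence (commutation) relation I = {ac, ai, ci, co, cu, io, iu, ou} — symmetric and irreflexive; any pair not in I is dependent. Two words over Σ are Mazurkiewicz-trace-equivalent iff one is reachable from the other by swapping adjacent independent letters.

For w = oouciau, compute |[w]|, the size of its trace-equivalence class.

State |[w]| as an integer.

126

#0=o has no predecessor
#1=o depends on [0:o]
#2=u has no predecessor
#3=c has no predecessor
#4=i has no predecessor
#5=a depends on [1:o, 2:u]
#6=u depends on [5:a]
sources: [0:o, 2:u, 3:c, 4:i]
N(rest) = Σ N(rest − s) over sources s of rest; N(one piece) = 1:
  size 1 → [3]=1  [4]=1  [6]=1
  size 2 → [3,4]=2  [3,6]=2  [4,6]=2  [5,6]=1
  size 3 → [1,5,6]=1  [2,5,6]=1  [3,4,6]=6  [3,5,6]=3  [4,5,6]=3
  size 4 → [0,1,5,6]=1  [1,2,5,6]=2  [1,3,5,6]=4  [1,4,5,6]=4  [2,3,5,6]=4  [2,4,5,6]=4  [3,4,5,6]=12
  size 5 → [0,1,2,5,6]=3  [0,1,3,5,6]=5  [0,1,4,5,6]=5  [1,2,3,5,6]=10  [1,2,4,5,6]=10  [1,3,4,5,6]=20  [2,3,4,5,6]=20
  first=0(o) contributes 60
  first=2(u) contributes 30
  first=3(c) contributes 18
  first=4(i) contributes 18
|[w]| = 126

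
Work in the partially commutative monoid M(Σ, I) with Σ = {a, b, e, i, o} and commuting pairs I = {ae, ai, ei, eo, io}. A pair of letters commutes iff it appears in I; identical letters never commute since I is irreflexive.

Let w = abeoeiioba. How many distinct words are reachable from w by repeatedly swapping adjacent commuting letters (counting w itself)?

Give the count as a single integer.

0(a) covers ∅
1(b) covers 0:a
2(e) covers 1:b
3(o) covers 1:b
4(e) covers 2:e
5(i) covers 1:b
6(i) covers 5:i
7(o) covers 3:o
8(b) covers 4:e, 6:i, 7:o
9(a) covers 8:b
floor of heap: 0:a
completions by unplaced set U, small U first (add the entries for U minus each lowest piece of U):
  |U|=1: {9}:1
  |U|=2: {8,9}:1
  |U|=3: {4,8,9}:1  {6,8,9}:1  {7,8,9}:1
  |U|=4: {2,4,8,9}:1  {3,7,8,9}:1  {4,6,8,9}:2  {4,7,8,9}:2  {5,6,8,9}:1  {6,7,8,9}:2
  |U|=5: {2,4,6,8,9}:3  {2,4,7,8,9}:3  {3,4,7,8,9}:3  {3,6,7,8,9}:3  {4,5,6,8,9}:3  {4,6,7,8,9}:6  {5,6,7,8,9}:3
  |U|=6: {2,3,4,7,8,9}:6  {2,4,5,6,8,9}:6  {2,4,6,7,8,9}:12  {3,4,6,7,8,9}:12  {3,5,6,7,8,9}:6  {4,5,6,7,8,9}:12
  |U|=7: {2,3,4,6,7,8,9}:30  {2,4,5,6,7,8,9}:30  {3,4,5,6,7,8,9}:30
  |U|=8: {2,3,4,5,6,7,8,9}:90
  start at 0(a): 90

90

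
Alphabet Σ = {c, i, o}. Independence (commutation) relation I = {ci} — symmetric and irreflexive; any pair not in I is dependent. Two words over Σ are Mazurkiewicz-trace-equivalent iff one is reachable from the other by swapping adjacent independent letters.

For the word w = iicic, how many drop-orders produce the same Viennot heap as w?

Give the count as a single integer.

10

0(i) covers ∅
1(i) covers 0:i
2(c) covers ∅
3(i) covers 1:i
4(c) covers 2:c
floor of heap: 0:i, 2:c
completions by unplaced set U, small U first (add the entries for U minus each lowest piece of U):
  |U|=1: {3}:1  {4}:1
  |U|=2: {1,3}:1  {2,4}:1  {3,4}:2
  |U|=3: {0,1,3}:1  {1,3,4}:3  {2,3,4}:3
  start at 0(i): 6
  start at 2(c): 4
sum over floor = 10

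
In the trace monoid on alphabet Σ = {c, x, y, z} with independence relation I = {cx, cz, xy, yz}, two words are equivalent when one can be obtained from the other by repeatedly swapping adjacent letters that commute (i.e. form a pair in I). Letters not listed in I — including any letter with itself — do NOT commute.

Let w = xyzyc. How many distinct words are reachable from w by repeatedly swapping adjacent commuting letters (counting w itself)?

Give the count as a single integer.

0(x) covers ∅
1(y) covers ∅
2(z) covers 0:x
3(y) covers 1:y
4(c) covers 3:y
floor of heap: 0:x, 1:y
completions by unplaced set U, small U first (add the entries for U minus each lowest piece of U):
  |U|=1: {2}:1  {4}:1
  |U|=2: {0,2}:1  {2,4}:2  {3,4}:1
  |U|=3: {0,2,4}:3  {1,3,4}:1  {2,3,4}:3
  start at 0(x): 4
  start at 1(y): 6
sum over floor = 10

10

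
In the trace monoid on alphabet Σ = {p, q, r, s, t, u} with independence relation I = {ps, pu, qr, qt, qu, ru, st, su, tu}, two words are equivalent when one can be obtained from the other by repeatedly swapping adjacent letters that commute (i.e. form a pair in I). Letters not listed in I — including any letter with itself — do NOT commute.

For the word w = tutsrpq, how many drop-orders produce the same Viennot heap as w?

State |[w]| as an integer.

21

drop 0:t onto floor
drop 1:u onto floor
drop 2:t onto {0:t}
drop 3:s onto floor
drop 4:r onto {2:t, 3:s}
drop 5:p onto {4:r}
drop 6:q onto {5:p}
ground layer = {0:t, 1:u, 3:s}
drop-orders for the pieces not yet dropped (sum over which currently-grounded one goes next):
  1 to go: {1} 1  {6} 1
  2 to go: {1,6} 2  {5,6} 1
  3 to go: {1,5,6} 3  {4,5,6} 1
  4 to go: {1,4,5,6} 4  {2,4,5,6} 1  {3,4,5,6} 1
  5 to go: {0,2,4,5,6} 1  {1,2,4,5,6} 5  {1,3,4,5,6} 5  {2,3,4,5,6} 2
  if 0:t drops first: 12 orders
  if 1:u drops first: 3 orders
  if 3:s drops first: 6 orders
heap linearizations: 21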